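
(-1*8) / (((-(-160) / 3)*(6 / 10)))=-1 / 4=-0.25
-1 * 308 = -308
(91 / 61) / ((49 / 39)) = 507 / 427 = 1.19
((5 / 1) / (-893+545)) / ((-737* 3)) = 0.00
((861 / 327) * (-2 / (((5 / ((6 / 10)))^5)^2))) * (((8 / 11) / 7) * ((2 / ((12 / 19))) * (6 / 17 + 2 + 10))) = -0.00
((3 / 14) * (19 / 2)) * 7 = 57 / 4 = 14.25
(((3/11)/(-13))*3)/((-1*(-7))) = -9/1001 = -0.01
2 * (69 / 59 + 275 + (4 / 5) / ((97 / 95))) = 3170004 / 5723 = 553.91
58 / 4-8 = 13 / 2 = 6.50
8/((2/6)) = 24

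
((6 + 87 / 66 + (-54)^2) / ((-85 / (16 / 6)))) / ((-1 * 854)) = 128626 / 1197735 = 0.11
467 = 467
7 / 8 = 0.88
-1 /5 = -0.20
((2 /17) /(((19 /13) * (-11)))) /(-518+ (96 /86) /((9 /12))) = 0.00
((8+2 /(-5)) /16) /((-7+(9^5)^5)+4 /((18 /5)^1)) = 171 /258443275569066931957287520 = 0.00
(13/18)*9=13/2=6.50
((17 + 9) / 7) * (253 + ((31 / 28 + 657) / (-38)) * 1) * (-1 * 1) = -3259945 / 3724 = -875.39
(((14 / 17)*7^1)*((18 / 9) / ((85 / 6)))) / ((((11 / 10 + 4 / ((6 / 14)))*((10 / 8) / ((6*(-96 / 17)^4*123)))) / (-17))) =-1769130449436672 / 2222076205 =-796161.02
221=221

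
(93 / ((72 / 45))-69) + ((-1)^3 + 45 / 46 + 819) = 148691 / 184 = 808.10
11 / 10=1.10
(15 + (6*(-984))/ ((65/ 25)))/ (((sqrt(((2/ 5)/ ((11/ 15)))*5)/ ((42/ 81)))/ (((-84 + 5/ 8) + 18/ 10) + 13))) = 577507*sqrt(330)/ 216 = 48569.15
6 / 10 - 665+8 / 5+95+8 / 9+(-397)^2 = 7066894 / 45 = 157042.09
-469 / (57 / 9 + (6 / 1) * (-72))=1407 / 1277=1.10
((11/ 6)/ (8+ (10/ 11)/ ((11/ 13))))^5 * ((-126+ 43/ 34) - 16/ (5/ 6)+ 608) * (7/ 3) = 768943665777863620429/ 2109681399655230658560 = 0.36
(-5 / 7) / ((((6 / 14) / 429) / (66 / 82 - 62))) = 1793935 / 41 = 43754.51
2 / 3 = 0.67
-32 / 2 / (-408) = 2 / 51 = 0.04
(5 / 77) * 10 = 50 / 77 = 0.65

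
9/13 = 0.69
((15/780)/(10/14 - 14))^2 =49/23386896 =0.00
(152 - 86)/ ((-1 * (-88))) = 3/ 4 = 0.75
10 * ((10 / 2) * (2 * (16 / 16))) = 100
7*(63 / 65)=441 / 65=6.78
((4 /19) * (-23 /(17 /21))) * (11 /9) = -7084 /969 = -7.31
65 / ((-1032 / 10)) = -325 / 516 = -0.63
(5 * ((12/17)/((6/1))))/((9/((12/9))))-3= -1337/459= -2.91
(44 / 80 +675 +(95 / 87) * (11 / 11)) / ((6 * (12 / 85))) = 20015069 / 25056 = 798.81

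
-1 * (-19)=19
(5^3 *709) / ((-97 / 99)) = -8773875 / 97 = -90452.32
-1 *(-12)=12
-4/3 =-1.33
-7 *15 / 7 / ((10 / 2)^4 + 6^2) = -15 / 661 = -0.02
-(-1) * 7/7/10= 1/10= 0.10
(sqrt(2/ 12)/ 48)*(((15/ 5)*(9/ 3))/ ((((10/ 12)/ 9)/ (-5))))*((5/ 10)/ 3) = -9*sqrt(6)/ 32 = -0.69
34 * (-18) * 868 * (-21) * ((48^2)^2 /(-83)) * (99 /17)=-344859079606272 /83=-4154928669955.08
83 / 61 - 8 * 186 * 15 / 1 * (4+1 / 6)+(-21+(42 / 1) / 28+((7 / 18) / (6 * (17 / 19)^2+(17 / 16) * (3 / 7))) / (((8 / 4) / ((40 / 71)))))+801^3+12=8516903089135307873 / 16575352002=513829394.88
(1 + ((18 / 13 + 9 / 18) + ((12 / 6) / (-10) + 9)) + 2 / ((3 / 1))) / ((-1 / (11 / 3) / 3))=-52987 / 390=-135.86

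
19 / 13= 1.46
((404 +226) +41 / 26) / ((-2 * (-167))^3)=16421 / 968752304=0.00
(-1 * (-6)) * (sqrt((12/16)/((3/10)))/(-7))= -3 * sqrt(10)/7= -1.36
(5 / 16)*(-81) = -405 / 16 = -25.31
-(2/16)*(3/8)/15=-1/320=-0.00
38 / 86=19 / 43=0.44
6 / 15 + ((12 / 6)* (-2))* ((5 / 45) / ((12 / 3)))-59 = -58.71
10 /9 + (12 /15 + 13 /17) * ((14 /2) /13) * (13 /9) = 1781 /765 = 2.33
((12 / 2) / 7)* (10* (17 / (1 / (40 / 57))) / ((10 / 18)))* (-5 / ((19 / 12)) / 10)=-58.12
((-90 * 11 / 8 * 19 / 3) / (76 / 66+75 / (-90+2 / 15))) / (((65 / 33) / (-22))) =27619.53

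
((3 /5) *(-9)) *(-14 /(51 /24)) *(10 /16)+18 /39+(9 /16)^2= 1301997 /56576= 23.01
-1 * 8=-8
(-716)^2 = 512656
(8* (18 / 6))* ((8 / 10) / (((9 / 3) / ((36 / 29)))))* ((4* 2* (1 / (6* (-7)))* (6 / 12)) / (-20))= 0.04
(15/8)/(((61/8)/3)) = 0.74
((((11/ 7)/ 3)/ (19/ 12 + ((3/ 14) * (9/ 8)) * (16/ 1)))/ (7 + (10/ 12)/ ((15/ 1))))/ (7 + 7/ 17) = 748/ 406273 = 0.00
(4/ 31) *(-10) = -40/ 31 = -1.29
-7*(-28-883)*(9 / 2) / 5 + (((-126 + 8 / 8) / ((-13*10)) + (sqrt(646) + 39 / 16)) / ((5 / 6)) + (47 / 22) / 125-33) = 6*sqrt(646) / 5 + 816586619 / 143000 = 5740.90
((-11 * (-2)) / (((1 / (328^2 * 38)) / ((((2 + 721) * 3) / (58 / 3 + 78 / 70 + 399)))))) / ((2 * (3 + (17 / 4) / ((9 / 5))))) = 9702680359680 / 223687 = 43376147.74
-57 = -57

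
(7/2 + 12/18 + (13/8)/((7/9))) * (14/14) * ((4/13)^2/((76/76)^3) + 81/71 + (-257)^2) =104119518947/251979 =413207.13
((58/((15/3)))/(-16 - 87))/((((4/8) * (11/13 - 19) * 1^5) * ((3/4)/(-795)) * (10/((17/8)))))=-339677/121540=-2.79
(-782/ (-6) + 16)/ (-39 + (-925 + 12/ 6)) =-439/ 2886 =-0.15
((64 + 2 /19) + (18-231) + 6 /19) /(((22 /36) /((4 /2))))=-101628 /209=-486.26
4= 4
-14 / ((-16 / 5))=35 / 8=4.38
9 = 9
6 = 6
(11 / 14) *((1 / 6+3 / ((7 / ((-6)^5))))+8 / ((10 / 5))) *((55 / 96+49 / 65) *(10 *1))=-12730808717 / 366912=-34697.17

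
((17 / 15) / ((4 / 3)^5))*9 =12393 / 5120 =2.42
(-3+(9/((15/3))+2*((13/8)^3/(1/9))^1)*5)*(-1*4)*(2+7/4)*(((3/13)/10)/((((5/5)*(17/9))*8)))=-8132481/905216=-8.98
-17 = -17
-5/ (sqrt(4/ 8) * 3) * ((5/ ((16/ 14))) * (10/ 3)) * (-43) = 37625 * sqrt(2)/ 36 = 1478.05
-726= -726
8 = 8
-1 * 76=-76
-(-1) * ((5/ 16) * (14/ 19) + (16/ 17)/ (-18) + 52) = 1213451/ 23256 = 52.18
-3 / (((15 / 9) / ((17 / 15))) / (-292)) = 14892 / 25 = 595.68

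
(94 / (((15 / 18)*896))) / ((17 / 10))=141 / 1904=0.07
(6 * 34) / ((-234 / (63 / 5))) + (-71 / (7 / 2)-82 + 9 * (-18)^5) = -17006225.27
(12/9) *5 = 20/3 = 6.67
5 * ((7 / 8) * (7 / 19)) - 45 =-6595 / 152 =-43.39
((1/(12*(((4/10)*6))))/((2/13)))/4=65/1152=0.06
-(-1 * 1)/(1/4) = 4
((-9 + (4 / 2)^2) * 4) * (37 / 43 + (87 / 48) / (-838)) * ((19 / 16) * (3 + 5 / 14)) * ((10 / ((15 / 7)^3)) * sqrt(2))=-21653107693 * sqrt(2) / 311333760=-98.36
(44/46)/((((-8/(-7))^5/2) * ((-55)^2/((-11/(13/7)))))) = -117649/61235200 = -0.00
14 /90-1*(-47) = 2122 /45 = 47.16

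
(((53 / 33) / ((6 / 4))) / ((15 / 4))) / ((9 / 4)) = 1696 / 13365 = 0.13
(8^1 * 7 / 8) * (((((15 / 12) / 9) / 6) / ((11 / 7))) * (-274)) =-33565 / 1188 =-28.25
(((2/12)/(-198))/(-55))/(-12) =-1/784080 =-0.00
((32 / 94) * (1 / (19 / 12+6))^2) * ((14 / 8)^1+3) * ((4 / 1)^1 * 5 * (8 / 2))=2.25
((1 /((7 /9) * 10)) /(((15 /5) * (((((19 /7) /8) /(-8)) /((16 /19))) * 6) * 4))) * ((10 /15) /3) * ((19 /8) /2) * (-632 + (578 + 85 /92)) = 514 /1035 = 0.50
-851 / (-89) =851 / 89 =9.56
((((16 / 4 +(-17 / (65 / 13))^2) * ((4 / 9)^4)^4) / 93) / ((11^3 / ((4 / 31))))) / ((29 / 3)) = 6682969112576 / 1718381548624550363484975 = 0.00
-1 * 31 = -31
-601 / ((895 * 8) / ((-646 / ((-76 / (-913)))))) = 9328121 / 14320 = 651.41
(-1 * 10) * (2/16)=-5/4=-1.25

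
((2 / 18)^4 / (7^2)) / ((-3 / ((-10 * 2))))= 20 / 964467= 0.00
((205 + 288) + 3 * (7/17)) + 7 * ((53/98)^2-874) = -131120935/23324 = -5621.72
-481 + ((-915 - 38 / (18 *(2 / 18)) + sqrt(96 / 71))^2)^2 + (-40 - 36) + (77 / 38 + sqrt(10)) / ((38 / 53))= -925592087168 *sqrt(426) / 5041 + 53 *sqrt(10) / 38 + 5539562084522507085 / 7279204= 757222341992.67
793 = 793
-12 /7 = -1.71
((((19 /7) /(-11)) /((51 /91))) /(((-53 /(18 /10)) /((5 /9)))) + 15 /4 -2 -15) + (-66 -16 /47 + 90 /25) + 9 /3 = -2039778683 /27949020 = -72.98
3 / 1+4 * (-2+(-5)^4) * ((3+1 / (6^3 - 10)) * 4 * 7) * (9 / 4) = 48590571 / 103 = 471753.12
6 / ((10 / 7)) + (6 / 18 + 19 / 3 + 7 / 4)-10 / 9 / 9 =20239 / 1620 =12.49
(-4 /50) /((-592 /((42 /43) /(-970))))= -21 /154327000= -0.00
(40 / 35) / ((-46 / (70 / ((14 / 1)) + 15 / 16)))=-95 / 644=-0.15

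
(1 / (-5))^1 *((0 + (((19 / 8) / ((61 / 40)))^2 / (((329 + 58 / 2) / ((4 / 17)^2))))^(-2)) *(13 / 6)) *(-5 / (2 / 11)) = 5298551074257097943 / 62554080000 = 84703524.92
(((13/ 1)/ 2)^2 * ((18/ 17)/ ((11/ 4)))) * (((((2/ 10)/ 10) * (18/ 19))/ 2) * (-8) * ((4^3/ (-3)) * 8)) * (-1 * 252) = -4709892096/ 88825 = -53024.40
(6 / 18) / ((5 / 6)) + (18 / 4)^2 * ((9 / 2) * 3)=273.78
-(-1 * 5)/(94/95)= 475/94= 5.05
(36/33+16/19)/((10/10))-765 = -159481/209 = -763.07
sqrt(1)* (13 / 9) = 13 / 9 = 1.44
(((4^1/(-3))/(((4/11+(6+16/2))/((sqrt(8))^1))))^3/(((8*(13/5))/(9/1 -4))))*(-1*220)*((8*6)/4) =11.49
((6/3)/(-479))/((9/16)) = -32/4311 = -0.01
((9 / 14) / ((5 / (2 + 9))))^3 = 970299 / 343000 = 2.83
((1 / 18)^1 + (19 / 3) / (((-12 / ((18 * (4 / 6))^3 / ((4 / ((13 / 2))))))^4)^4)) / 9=9212098434352382260789619562305947828225 / 162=56864805150323347288824810000000000000.00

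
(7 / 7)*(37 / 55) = 37 / 55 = 0.67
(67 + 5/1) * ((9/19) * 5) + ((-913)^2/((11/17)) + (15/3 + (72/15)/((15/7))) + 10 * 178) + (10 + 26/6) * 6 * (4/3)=1838699492/1425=1290315.43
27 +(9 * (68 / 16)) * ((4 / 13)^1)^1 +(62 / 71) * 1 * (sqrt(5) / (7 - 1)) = 31 * sqrt(5) / 213 +504 / 13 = 39.09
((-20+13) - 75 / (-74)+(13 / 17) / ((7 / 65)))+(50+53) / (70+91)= 355273 / 202538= 1.75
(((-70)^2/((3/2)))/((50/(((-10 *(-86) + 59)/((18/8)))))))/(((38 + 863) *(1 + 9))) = 360248/121635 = 2.96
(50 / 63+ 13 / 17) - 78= -81869 / 1071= -76.44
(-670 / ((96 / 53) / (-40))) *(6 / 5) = 17755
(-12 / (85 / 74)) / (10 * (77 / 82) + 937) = -6068 / 549695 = -0.01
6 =6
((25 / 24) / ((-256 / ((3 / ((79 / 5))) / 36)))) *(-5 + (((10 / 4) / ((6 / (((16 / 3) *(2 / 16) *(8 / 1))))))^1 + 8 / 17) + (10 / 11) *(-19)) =4119125 / 9802653696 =0.00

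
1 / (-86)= -1 / 86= -0.01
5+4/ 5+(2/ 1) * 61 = 127.80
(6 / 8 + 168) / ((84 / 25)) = 5625 / 112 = 50.22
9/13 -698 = -9065/13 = -697.31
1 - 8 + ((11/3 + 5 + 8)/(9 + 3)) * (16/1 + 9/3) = 349/18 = 19.39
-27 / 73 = -0.37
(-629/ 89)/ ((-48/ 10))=3145/ 2136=1.47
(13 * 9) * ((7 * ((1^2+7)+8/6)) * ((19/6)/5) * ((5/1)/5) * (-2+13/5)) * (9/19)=1375.92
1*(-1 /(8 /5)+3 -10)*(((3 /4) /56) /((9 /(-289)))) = 17629 /5376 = 3.28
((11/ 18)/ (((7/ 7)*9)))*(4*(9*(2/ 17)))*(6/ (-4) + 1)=-22/ 153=-0.14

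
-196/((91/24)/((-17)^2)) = -194208/13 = -14939.08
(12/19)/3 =4/19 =0.21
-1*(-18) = 18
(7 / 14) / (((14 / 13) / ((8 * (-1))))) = -26 / 7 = -3.71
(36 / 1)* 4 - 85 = 59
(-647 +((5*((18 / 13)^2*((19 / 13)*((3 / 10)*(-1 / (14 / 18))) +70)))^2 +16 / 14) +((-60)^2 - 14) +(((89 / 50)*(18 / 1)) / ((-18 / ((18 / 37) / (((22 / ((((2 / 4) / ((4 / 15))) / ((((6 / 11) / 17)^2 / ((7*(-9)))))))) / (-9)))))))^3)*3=-79091896655435199745405266298499493 / 392564750993752064000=-201474779524191.16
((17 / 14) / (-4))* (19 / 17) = -19 / 56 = -0.34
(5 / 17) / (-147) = -5 / 2499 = -0.00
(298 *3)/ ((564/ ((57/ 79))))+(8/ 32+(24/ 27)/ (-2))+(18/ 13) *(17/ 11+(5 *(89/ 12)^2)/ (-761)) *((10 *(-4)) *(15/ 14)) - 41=-11232368598455/ 101823069348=-110.31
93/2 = 46.50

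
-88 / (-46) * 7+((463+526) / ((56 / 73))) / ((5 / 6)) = 5024713 / 3220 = 1560.47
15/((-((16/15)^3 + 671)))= -50625/2268721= -0.02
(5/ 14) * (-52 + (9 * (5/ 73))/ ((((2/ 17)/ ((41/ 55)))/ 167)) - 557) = 347685/ 22484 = 15.46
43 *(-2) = -86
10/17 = 0.59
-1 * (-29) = 29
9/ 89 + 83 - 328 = -21796/ 89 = -244.90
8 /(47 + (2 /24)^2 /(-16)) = 18432 /108287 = 0.17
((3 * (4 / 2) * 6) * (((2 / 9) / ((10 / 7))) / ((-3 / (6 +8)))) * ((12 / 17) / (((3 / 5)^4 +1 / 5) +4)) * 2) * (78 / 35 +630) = -41305600 / 7667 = -5387.45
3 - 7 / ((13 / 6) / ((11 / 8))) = -75 / 52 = -1.44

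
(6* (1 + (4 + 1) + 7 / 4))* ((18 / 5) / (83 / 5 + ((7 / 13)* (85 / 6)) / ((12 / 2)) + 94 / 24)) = 97929 / 12746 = 7.68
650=650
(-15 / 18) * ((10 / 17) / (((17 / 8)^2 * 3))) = -1600 / 44217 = -0.04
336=336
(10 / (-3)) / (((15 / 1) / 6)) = -1.33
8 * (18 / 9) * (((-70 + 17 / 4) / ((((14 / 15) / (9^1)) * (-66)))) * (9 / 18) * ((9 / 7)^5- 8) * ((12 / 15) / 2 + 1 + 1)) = -1070930214 / 1294139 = -827.52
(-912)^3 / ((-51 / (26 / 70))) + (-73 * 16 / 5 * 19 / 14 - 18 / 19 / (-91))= 811855324562 / 146965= 5524140.61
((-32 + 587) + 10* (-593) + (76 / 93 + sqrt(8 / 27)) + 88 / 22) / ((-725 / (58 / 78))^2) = -499427 / 88408125 + 2* sqrt(6) / 8555625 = -0.01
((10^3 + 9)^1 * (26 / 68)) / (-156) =-1009 / 408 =-2.47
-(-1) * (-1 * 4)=-4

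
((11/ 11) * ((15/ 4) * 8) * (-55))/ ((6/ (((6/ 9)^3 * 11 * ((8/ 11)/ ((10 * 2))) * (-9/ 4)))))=220/ 3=73.33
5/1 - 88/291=1367/291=4.70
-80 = -80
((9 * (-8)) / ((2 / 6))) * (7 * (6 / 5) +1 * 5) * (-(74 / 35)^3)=5864401728 / 214375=27355.81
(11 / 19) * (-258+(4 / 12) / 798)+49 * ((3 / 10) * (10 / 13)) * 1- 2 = -82820287 / 591318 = -140.06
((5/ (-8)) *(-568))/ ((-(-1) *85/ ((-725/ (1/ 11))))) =-566225/ 17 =-33307.35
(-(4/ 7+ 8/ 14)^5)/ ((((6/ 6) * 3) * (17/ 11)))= -360448/ 857157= -0.42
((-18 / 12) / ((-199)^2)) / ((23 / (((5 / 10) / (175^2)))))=-3 / 111575817500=-0.00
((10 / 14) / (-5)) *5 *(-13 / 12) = 0.77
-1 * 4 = -4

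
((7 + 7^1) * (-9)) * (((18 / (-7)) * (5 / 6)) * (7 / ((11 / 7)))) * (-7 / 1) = -92610 / 11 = -8419.09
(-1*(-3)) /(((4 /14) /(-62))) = -651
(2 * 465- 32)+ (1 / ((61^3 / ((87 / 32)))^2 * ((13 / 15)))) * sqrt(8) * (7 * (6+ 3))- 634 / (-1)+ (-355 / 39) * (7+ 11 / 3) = 7152705 * sqrt(2) / 342919611746816+ 167884 / 117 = 1434.91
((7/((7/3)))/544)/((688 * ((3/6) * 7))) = 3/1309952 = 0.00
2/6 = 1/3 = 0.33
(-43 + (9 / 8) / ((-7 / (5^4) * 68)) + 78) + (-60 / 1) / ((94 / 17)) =4057705 / 178976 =22.67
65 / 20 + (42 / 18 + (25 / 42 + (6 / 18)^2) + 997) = 252829 / 252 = 1003.29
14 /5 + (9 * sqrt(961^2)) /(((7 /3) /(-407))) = -52802047 /35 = -1508629.91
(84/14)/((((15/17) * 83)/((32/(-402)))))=-544/83415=-0.01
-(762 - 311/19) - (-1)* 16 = -13863/19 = -729.63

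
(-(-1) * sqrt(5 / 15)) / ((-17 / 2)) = -2 * sqrt(3) / 51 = -0.07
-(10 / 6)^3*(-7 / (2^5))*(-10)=-4375 / 432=-10.13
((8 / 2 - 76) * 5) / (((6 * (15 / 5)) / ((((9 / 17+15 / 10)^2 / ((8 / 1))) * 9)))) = -214245 / 2312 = -92.67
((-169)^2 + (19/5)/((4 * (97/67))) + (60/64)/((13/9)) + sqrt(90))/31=921.67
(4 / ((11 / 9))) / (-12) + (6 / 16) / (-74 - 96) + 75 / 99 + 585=26276461 / 44880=585.48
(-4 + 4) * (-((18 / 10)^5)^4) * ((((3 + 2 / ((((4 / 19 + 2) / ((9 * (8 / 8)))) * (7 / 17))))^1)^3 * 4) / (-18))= 0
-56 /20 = -14 /5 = -2.80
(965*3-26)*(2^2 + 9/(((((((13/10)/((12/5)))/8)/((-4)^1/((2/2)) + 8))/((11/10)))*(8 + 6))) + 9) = 71504087/455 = 157151.84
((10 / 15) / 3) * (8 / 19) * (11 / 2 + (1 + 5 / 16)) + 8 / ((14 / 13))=9655 / 1197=8.07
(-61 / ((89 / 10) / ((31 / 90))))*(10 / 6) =-9455 / 2403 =-3.93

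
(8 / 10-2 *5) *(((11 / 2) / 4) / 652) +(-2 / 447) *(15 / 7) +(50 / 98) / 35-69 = -69.01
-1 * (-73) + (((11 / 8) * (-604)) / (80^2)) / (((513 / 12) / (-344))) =5064623 / 68400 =74.04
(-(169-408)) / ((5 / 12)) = 2868 / 5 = 573.60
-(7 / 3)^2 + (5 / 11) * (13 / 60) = -2117 / 396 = -5.35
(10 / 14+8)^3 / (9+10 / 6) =680943 / 10976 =62.04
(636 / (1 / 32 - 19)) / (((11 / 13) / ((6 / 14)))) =-793728 / 46739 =-16.98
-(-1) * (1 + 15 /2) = 17 /2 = 8.50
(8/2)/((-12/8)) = -8/3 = -2.67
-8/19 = -0.42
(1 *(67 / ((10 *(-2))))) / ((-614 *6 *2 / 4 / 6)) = 67 / 6140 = 0.01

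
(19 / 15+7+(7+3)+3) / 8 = 319 / 120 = 2.66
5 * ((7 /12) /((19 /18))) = 105 /38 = 2.76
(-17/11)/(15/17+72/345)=-33235/23463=-1.42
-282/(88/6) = -423/22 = -19.23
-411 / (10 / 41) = -16851 / 10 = -1685.10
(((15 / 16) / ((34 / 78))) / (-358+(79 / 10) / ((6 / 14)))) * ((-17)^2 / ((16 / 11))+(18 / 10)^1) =-1.27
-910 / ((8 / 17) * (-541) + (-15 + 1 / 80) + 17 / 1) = 1237600 / 343503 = 3.60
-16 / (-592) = 1 / 37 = 0.03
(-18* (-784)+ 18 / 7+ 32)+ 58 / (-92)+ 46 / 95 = 432739147 / 30590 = 14146.43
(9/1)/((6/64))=96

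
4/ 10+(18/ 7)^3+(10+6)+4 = 64146/ 1715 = 37.40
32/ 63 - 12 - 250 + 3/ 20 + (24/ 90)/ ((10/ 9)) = -1644943/ 6300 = -261.10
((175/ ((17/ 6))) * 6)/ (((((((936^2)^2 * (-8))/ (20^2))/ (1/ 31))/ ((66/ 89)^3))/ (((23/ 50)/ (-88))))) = 487025/ 293371394474456064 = 0.00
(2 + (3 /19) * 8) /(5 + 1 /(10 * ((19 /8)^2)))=5890 /9057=0.65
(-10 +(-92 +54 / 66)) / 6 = -371 / 22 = -16.86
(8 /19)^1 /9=0.05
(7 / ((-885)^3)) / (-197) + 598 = 81657714849757 / 136551362625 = 598.00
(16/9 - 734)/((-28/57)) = 62605/42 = 1490.60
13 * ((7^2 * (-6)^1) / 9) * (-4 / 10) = 2548 / 15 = 169.87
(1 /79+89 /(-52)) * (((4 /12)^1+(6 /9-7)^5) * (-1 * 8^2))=-3499773088 /3159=-1107873.72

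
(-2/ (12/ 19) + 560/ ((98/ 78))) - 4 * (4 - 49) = 26147/ 42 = 622.55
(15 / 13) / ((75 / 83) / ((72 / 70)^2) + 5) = 107568 / 545753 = 0.20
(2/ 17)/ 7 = 2/ 119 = 0.02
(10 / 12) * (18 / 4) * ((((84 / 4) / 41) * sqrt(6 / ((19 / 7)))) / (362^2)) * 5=1575 * sqrt(798) / 408333104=0.00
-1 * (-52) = 52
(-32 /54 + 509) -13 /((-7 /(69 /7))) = 696842 /1323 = 526.71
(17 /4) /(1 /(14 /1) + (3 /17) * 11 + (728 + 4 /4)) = 2023 /347962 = 0.01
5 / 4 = 1.25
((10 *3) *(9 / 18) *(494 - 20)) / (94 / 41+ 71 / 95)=9231150 / 3947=2338.78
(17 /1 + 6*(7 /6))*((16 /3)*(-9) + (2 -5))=-1224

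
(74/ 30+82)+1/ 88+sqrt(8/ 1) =2 * sqrt(2)+111511/ 1320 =87.31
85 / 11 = 7.73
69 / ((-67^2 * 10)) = -69 / 44890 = -0.00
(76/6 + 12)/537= 74/1611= 0.05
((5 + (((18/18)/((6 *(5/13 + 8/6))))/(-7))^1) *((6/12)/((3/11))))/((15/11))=188639/28140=6.70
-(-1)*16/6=8/3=2.67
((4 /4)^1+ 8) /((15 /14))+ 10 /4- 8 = 29 /10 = 2.90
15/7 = 2.14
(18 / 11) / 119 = 18 / 1309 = 0.01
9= 9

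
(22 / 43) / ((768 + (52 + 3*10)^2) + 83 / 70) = 1540 / 22554489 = 0.00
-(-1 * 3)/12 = 1/4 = 0.25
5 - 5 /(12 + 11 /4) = 275 /59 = 4.66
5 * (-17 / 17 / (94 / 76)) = -190 / 47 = -4.04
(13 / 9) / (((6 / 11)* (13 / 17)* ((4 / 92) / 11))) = 47311 / 54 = 876.13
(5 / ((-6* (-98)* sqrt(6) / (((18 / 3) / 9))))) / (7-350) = -5* sqrt(6) / 1815156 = -0.00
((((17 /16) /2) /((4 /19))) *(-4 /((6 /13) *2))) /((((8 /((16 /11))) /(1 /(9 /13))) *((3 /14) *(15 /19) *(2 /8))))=-7260071 /106920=-67.90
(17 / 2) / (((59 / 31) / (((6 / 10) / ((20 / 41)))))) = 64821 / 11800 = 5.49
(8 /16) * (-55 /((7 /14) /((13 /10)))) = -143 /2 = -71.50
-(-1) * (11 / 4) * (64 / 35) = 176 / 35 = 5.03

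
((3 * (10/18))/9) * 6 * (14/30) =14/27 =0.52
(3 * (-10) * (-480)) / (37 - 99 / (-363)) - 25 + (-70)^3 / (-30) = 1450745 / 123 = 11794.67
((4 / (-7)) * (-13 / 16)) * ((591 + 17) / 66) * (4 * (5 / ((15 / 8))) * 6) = 63232 / 231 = 273.73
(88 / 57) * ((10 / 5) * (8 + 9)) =2992 / 57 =52.49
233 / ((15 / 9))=699 / 5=139.80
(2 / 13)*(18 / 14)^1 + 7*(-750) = -5249.80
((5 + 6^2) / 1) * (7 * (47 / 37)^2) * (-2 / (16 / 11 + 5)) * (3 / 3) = -13947626 / 97199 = -143.50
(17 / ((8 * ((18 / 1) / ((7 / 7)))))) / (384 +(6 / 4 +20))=17 / 58392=0.00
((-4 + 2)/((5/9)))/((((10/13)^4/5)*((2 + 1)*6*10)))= -28561/100000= -0.29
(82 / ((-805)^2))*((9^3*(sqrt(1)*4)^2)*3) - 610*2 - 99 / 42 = -1578497287 / 1296050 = -1217.93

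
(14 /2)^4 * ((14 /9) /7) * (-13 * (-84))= 1747928 /3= 582642.67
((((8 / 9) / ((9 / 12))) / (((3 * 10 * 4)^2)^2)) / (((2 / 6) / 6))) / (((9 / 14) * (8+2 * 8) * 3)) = 7 / 3149280000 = 0.00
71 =71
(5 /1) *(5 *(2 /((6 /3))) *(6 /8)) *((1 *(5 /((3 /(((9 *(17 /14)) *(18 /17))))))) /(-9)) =-1125 /28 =-40.18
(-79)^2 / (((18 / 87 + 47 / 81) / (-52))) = -762325668 / 1849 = -412290.79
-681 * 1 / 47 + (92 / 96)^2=-367393 / 27072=-13.57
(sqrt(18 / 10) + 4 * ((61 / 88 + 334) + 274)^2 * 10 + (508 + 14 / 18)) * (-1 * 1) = -129118847597 / 8712- 3 * sqrt(5) / 5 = -14820805.70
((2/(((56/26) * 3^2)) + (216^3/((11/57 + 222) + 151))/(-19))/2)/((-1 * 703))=476136569/471057804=1.01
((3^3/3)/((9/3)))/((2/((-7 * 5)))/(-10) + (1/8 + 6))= 1400/2861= 0.49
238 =238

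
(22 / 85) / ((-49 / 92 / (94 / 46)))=-0.99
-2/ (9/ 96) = -64/ 3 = -21.33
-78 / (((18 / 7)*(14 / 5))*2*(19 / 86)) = -2795 / 114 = -24.52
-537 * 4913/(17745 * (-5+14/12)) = 5276562/136045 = 38.79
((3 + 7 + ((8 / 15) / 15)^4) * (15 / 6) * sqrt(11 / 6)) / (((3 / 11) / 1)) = 140959006903 * sqrt(66) / 9226406250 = 124.12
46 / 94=23 / 47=0.49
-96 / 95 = -1.01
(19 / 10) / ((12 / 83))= 13.14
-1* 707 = -707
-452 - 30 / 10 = -455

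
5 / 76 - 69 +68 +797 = 60501 / 76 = 796.07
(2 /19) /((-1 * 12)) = -1 /114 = -0.01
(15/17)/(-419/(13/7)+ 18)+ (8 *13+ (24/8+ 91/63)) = 44780053/412947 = 108.44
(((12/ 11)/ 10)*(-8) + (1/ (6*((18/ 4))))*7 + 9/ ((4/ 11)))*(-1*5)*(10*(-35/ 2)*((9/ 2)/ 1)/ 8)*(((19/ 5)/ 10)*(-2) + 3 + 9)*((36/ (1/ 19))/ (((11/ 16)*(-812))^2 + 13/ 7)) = 112522292043/ 383946541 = 293.07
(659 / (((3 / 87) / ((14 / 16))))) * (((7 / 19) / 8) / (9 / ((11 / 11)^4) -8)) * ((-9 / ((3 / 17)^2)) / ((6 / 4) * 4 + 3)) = -270630871 / 10944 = -24728.70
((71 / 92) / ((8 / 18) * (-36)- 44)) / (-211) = 71 / 1164720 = 0.00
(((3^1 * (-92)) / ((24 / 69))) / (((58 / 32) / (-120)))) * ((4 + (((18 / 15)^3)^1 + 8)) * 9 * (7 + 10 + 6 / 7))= 23529242880 / 203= 115907600.39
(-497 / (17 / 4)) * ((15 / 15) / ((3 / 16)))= -31808 / 51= -623.69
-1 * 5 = -5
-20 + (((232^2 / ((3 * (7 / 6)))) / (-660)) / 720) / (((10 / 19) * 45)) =-233903479 / 11694375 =-20.00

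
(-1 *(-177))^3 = 5545233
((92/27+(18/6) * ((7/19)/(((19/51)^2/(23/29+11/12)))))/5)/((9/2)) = 365694703/483353730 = 0.76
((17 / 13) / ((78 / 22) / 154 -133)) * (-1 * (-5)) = -143990 / 2928419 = -0.05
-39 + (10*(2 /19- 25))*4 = -19661 /19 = -1034.79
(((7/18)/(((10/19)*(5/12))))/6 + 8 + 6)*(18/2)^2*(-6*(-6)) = 1042146/25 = 41685.84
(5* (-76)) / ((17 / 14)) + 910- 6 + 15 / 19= 191167 / 323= 591.85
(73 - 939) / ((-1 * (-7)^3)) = -866 / 343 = -2.52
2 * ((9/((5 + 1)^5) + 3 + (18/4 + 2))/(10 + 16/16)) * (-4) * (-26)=106717/594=179.66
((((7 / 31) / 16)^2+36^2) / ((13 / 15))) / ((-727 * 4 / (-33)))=16.97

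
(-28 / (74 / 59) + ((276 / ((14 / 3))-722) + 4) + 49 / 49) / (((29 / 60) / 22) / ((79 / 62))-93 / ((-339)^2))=-117287700695220 / 2833602709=-41391.72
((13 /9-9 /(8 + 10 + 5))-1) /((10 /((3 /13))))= 11 /8970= 0.00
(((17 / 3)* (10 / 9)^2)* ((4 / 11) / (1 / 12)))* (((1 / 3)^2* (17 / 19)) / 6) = 231200 / 457083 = 0.51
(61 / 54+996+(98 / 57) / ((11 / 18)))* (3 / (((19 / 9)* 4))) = 355.24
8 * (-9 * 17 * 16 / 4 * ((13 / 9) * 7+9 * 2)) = -137632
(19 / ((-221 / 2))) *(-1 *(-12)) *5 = -2280 / 221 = -10.32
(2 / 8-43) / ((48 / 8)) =-57 / 8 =-7.12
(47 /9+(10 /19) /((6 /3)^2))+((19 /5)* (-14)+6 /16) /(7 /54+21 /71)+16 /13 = -8527055233 /72514260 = -117.59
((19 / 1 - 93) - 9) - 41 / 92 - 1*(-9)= -6849 / 92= -74.45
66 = 66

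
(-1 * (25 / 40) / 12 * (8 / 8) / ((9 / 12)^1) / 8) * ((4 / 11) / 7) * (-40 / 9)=25 / 12474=0.00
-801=-801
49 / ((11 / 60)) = 2940 / 11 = 267.27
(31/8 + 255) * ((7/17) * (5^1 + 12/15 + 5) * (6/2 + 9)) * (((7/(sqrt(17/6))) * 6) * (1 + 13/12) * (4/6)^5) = 8118320 * sqrt(102)/867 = 94568.64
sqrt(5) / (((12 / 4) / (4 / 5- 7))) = -31 * sqrt(5) / 15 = -4.62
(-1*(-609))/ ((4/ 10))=3045/ 2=1522.50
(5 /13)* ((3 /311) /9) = 5 /12129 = 0.00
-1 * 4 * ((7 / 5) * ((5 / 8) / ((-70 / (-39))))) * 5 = -39 / 4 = -9.75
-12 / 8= -3 / 2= -1.50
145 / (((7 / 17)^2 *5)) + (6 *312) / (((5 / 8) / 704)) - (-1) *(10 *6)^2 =517536001 / 245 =2112391.84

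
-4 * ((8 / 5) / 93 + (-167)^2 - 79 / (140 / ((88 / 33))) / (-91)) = -33043484956 / 296205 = -111556.13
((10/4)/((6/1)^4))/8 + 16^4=1358954501/20736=65536.00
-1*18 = -18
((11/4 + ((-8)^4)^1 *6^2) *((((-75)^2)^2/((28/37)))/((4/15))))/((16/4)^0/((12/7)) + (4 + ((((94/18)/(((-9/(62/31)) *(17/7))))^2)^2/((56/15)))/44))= 5461799569743880457441015625/1082821113402448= 5044046059077.82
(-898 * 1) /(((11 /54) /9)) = -436428 /11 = -39675.27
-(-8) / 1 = 8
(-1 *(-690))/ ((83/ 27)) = 18630/ 83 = 224.46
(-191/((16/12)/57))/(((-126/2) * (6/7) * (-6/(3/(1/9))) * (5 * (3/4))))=-3629/20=-181.45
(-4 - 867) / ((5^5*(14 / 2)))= -871 / 21875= -0.04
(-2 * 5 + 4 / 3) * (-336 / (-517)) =-2912 / 517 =-5.63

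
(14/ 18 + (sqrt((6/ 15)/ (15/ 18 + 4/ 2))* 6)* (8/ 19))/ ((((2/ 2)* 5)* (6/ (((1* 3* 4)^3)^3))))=668860416/ 5 + 82556485632* sqrt(255)/ 8075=297031693.80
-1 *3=-3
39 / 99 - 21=-680 / 33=-20.61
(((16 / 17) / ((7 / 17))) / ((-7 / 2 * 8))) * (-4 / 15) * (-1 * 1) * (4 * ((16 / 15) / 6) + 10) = -7712 / 33075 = -0.23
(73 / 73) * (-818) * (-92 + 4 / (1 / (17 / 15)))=1073216 / 15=71547.73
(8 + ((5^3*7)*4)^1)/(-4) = -877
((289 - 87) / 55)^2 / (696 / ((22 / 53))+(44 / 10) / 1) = 20402 / 2542705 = 0.01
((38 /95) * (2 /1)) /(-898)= -2 /2245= -0.00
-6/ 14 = -3/ 7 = -0.43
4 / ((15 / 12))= 16 / 5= 3.20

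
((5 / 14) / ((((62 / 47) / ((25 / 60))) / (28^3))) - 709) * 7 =1150541 / 93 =12371.41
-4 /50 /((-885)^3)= 2 /17328853125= 0.00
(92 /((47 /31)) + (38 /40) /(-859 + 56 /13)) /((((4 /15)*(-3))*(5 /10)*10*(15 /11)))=-2323786047 /208886800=-11.12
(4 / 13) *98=30.15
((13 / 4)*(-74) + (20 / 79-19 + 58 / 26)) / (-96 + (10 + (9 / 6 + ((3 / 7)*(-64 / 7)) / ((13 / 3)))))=3.01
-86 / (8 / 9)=-387 / 4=-96.75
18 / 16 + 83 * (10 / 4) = 1669 / 8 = 208.62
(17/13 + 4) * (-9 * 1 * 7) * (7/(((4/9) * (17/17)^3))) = -273861/52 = -5266.56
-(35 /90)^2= -49 /324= -0.15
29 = 29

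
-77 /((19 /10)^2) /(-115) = 1540 /8303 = 0.19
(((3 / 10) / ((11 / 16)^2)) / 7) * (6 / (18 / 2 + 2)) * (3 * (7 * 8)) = 55296 / 6655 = 8.31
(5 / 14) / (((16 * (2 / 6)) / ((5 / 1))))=75 / 224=0.33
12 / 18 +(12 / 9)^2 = 22 / 9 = 2.44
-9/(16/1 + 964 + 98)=-9/1078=-0.01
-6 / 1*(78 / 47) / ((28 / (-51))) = 5967 / 329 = 18.14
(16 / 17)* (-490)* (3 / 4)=-5880 / 17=-345.88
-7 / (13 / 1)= -7 / 13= -0.54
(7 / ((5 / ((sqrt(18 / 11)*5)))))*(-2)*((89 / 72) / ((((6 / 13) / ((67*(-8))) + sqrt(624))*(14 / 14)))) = -7562133488*sqrt(858) / 249950967255 - 542633*sqrt(22) / 83316989085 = -0.89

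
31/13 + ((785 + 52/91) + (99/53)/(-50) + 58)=203993291/241150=845.92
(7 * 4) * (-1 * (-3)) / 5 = 84 / 5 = 16.80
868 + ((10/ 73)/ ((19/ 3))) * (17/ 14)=8427667/ 9709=868.03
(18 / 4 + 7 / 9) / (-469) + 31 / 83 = 253817 / 700686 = 0.36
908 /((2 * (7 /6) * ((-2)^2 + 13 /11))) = 9988 /133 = 75.10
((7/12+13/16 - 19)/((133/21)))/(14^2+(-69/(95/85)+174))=-845/93712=-0.01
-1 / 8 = -0.12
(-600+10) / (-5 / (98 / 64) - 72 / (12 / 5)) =2891 / 163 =17.74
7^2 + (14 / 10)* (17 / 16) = 4039 / 80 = 50.49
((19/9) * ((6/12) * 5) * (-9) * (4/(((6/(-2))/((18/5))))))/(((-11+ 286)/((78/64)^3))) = 3381183/2252800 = 1.50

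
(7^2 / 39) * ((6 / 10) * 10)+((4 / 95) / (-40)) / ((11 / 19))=53887 / 7150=7.54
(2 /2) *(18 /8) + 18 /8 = 9 /2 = 4.50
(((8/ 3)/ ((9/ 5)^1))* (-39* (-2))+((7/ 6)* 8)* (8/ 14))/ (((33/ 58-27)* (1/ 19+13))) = -149872/ 427707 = -0.35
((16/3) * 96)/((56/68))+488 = 7768/7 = 1109.71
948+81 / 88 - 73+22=897.92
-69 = -69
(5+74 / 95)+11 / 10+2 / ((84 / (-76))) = 5.07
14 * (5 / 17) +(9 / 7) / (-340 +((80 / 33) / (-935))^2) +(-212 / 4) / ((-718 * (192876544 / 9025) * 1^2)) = 31349689905357744902593 / 7620488135244753362944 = 4.11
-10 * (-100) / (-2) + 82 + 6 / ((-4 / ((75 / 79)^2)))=-5234351 / 12482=-419.35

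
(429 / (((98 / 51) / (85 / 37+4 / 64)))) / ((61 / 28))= 30564963 / 126392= 241.83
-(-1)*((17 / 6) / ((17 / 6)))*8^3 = 512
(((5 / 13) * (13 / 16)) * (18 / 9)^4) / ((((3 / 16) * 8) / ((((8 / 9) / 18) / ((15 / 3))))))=8 / 243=0.03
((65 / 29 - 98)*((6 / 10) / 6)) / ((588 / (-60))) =0.98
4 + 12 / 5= 32 / 5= 6.40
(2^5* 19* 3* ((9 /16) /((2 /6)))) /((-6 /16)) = -8208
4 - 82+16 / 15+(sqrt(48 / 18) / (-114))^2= -3749336 / 48735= -76.93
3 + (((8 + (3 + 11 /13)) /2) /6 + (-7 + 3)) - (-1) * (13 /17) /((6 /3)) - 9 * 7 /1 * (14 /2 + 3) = -417445 /663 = -629.63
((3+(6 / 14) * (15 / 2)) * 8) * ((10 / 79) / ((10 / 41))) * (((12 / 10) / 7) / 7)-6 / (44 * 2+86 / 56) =191857776 / 339660895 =0.56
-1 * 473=-473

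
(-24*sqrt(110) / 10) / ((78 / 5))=-2*sqrt(110) / 13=-1.61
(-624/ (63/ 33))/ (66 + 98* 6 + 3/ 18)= -13728/ 27475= -0.50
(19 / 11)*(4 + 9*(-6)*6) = -552.73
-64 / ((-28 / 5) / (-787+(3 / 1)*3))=-62240 / 7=-8891.43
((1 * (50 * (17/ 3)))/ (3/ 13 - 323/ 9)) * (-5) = 82875/ 2086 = 39.73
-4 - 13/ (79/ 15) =-511/ 79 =-6.47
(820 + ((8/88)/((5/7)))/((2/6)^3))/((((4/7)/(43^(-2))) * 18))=317023/7322040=0.04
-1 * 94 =-94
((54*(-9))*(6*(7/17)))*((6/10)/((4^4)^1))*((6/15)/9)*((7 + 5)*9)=-45927/3400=-13.51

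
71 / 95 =0.75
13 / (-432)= -13 / 432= -0.03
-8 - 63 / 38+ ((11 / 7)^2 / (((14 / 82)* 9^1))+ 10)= 228649 / 117306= 1.95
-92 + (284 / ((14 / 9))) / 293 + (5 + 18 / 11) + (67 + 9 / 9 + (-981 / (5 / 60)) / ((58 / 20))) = -2666833727 / 654269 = -4076.05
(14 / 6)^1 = 7 / 3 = 2.33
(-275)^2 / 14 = 75625 / 14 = 5401.79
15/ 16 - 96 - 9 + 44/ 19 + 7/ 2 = -29867/ 304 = -98.25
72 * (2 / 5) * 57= 8208 / 5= 1641.60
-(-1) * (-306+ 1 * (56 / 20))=-1516 / 5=-303.20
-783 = -783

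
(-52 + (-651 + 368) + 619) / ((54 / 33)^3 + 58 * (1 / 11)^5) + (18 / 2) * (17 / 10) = 56536153 / 705730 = 80.11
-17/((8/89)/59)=-89267/8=-11158.38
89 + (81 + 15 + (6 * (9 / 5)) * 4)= 1141 / 5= 228.20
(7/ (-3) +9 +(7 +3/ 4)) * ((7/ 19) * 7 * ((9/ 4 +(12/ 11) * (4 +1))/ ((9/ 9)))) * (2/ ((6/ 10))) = 4789505/ 5016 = 954.85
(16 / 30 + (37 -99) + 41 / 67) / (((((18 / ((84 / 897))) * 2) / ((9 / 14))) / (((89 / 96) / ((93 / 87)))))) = -157851379 / 1788546240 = -0.09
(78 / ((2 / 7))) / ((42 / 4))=26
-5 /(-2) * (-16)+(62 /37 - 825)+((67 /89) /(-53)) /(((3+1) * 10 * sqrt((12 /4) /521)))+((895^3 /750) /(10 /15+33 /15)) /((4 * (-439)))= -5884941803 /5587592 - 67 * sqrt(1563) /566040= -1053.22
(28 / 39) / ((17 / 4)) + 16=10720 / 663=16.17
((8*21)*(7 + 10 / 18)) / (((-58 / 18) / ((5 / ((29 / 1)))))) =-57120 / 841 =-67.92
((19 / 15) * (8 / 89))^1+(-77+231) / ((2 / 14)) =1439282 / 1335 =1078.11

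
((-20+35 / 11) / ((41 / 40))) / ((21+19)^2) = -37 / 3608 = -0.01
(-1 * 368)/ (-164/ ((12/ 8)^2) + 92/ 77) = 63756/ 12421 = 5.13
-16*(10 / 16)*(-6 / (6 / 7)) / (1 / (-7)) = -490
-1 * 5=-5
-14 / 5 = -2.80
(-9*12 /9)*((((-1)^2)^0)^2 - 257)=3072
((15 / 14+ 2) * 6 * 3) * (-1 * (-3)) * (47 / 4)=54567 / 28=1948.82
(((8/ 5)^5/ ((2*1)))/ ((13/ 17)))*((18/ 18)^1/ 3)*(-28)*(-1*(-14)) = -109182976/ 121875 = -895.86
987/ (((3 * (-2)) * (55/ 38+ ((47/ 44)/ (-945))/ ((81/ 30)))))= -350887383/ 3086422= -113.69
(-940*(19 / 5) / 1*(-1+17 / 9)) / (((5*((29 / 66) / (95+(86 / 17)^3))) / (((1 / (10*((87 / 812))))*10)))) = -6470742353152 / 2137155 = -3027736.57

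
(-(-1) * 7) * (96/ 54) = 112/ 9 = 12.44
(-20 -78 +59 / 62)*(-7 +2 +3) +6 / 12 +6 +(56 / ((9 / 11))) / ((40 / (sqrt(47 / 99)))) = 7*sqrt(517) / 135 +12437 / 62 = 201.78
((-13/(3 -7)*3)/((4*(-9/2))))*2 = -13/12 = -1.08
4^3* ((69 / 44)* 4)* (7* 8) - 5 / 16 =22481.14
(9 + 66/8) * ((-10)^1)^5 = -1725000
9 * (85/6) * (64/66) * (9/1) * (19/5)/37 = 46512/407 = 114.28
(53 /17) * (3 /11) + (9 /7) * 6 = 11211 /1309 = 8.56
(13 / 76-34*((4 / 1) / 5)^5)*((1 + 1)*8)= -10421564 / 59375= -175.52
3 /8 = 0.38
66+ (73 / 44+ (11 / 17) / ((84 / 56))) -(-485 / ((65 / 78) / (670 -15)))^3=124312759345439036795 / 2244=55397842845561068.09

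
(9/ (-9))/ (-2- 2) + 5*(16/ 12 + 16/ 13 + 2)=3599/ 156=23.07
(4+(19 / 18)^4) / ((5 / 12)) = 110045 / 8748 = 12.58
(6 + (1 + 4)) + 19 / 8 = 13.38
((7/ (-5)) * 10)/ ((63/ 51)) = -34/ 3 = -11.33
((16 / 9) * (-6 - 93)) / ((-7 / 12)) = 2112 / 7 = 301.71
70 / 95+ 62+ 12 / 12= 1211 / 19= 63.74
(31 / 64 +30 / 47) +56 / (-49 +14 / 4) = -4227 / 39104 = -0.11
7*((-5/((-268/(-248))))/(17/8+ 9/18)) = -2480/201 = -12.34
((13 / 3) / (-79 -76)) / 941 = -13 / 437565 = -0.00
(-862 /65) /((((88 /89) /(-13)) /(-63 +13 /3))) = -153436 /15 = -10229.07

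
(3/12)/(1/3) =3/4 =0.75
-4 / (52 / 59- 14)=118 / 387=0.30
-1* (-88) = 88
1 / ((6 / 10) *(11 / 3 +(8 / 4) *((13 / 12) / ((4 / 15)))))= 40 / 283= 0.14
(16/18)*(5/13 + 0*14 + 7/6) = 484/351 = 1.38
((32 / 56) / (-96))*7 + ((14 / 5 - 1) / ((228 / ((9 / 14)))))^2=-3535613 / 84907200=-0.04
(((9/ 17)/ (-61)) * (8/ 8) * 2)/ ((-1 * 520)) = 9/ 269620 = 0.00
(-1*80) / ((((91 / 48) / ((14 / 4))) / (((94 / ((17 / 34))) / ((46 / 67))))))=-12092160 / 299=-40442.01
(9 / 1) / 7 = 9 / 7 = 1.29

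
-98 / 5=-19.60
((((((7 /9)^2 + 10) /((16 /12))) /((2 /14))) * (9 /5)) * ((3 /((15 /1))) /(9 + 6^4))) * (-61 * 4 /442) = -366793 /43260750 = -0.01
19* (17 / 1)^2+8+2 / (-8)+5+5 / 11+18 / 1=242977 / 44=5522.20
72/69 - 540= -12396/23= -538.96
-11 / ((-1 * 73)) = 11 / 73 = 0.15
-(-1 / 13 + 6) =-77 / 13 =-5.92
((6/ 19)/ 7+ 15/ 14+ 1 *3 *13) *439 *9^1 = 42161121/ 266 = 158500.45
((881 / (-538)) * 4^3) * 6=-169152 / 269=-628.82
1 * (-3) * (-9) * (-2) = -54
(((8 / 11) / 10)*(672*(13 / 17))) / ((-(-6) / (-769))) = -4478656 / 935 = -4790.01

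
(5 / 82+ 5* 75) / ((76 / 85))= 2614175 / 6232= 419.48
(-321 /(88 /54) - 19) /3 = -9503 /132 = -71.99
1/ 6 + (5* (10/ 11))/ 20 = 13/ 33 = 0.39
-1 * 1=-1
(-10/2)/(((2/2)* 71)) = -5/71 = -0.07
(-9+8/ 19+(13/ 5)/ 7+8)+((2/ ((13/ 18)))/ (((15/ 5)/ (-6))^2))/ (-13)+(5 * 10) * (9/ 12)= 8190711/ 224770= 36.44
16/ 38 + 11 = 217/ 19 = 11.42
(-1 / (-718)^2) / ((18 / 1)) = -1 / 9279432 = -0.00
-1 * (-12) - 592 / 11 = -460 / 11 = -41.82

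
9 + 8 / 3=35 / 3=11.67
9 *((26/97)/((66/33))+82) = 71703/97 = 739.21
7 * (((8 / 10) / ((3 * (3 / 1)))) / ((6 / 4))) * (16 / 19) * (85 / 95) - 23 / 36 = -63617 / 194940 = -0.33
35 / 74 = 0.47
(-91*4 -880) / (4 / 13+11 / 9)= -813.12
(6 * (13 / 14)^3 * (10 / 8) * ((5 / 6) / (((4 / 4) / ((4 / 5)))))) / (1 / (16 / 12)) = 10985 / 2058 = 5.34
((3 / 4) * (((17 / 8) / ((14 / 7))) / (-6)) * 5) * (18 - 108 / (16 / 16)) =3825 / 64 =59.77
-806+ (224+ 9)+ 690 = 117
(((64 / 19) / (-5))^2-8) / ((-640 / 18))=76617 / 361000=0.21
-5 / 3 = -1.67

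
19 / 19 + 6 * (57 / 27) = 41 / 3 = 13.67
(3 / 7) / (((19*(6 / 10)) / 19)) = 0.71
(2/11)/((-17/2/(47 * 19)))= -3572/187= -19.10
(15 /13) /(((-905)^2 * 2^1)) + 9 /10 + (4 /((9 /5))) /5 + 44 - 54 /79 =44.66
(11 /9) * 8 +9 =169 /9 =18.78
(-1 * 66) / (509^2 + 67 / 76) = -5016 / 19690223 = -0.00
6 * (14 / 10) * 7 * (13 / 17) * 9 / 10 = 17199 / 425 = 40.47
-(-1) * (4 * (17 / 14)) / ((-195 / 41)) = -1394 / 1365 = -1.02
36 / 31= 1.16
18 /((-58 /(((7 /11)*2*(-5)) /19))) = 630 /6061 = 0.10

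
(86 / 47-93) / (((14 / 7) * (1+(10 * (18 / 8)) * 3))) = -0.67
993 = 993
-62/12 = -31/6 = -5.17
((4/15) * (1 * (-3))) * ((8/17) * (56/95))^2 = -802816/13041125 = -0.06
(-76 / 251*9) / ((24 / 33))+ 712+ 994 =854531 / 502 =1702.25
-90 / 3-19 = -49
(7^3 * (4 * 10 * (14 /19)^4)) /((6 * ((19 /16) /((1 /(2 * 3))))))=94.61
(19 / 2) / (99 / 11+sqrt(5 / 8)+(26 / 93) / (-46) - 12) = -209057304 / 61576519 - 86931099 * sqrt(10) / 307882595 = -4.29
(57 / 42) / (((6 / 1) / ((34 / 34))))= 0.23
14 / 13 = 1.08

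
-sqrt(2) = -1.41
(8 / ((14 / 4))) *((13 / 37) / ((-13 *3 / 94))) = -1504 / 777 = -1.94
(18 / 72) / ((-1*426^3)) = -1 / 309235104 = -0.00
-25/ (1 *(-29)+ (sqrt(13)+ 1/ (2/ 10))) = 25 *sqrt(13)/ 563+ 600/ 563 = 1.23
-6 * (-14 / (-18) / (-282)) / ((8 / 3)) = 7 / 1128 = 0.01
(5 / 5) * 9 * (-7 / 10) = -63 / 10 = -6.30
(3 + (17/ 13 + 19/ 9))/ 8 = 751/ 936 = 0.80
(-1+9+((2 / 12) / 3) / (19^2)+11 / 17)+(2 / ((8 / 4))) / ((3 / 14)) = 1470731 / 110466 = 13.31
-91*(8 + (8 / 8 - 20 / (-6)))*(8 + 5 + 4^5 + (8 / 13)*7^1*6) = -1192867.67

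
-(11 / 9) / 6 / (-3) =11 / 162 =0.07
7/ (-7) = -1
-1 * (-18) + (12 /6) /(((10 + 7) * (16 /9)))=2457 /136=18.07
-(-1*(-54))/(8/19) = -513/4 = -128.25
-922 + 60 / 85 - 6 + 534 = -6686 / 17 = -393.29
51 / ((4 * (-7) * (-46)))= 0.04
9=9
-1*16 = -16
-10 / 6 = -5 / 3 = -1.67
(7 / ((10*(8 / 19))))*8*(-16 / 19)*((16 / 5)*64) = -57344 / 25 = -2293.76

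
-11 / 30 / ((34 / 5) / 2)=-11 / 102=-0.11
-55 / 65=-11 / 13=-0.85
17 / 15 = 1.13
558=558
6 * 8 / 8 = 6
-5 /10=-1 /2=-0.50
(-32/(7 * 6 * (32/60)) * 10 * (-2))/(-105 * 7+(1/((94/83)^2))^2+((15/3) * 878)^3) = 15614979200/46238422753022036327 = 0.00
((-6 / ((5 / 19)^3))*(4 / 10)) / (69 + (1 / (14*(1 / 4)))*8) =-576156 / 311875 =-1.85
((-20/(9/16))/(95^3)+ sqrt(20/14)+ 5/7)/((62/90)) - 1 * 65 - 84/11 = -5861294788/81862165+ 45 * sqrt(70)/217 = -69.86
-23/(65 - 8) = -23/57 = -0.40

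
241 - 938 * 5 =-4449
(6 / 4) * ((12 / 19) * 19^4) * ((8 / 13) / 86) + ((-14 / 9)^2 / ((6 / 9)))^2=896.62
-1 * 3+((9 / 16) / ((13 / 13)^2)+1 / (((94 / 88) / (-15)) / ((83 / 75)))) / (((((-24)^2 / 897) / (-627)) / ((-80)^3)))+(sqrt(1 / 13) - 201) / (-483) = -56660820936252 / 7567 - sqrt(13) / 6279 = -7487884357.90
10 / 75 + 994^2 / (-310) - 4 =-1483852 / 465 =-3191.08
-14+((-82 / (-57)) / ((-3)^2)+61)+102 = 76519 / 513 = 149.16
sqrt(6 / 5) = sqrt(30) / 5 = 1.10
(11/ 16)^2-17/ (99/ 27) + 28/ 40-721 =-724.46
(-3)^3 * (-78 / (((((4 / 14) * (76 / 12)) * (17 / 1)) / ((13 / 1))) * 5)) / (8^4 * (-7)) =-41067 / 6615040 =-0.01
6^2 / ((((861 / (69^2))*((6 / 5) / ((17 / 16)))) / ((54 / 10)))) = 2185299 / 2296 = 951.79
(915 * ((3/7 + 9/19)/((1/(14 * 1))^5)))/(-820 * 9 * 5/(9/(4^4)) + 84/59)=-124433265600/294150001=-423.03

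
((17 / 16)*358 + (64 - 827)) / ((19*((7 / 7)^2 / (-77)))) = 235697 / 152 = 1550.64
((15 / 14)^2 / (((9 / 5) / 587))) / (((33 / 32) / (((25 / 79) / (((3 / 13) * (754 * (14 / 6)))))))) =7337500 / 25931829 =0.28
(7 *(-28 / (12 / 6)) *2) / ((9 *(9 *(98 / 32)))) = -0.79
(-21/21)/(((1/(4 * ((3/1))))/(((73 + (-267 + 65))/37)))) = 1548/37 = 41.84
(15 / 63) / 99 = 5 / 2079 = 0.00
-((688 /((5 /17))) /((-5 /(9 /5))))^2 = -709152.62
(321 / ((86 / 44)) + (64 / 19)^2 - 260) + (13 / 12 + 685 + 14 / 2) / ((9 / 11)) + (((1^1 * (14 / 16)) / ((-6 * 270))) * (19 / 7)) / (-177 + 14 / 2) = 26083887891337 / 34200273600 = 762.68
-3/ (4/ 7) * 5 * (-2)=52.50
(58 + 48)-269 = -163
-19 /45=-0.42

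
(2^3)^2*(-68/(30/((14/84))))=-1088/45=-24.18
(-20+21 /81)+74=1465 /27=54.26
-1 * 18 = -18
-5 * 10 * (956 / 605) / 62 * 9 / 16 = -10755 / 15004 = -0.72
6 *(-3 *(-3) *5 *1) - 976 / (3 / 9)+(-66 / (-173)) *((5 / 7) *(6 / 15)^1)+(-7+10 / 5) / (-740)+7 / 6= -1428474533 / 537684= -2656.72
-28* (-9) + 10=262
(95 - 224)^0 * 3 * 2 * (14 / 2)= 42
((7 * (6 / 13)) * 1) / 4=21 / 26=0.81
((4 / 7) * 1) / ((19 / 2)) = 0.06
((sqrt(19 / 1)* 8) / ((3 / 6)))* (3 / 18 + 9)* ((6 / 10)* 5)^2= 1320* sqrt(19)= 5753.75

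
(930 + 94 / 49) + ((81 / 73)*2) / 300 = 166674923 / 178850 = 931.93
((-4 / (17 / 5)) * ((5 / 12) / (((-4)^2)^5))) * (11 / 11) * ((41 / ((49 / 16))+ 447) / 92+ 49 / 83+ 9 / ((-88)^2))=-33778744775 / 12912674018951168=-0.00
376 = 376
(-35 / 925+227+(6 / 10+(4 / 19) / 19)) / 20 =15198479 / 1335700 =11.38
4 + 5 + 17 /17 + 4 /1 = 14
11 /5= 2.20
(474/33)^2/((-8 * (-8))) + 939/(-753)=960523/485936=1.98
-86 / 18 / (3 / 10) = -430 / 27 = -15.93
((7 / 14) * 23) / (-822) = -23 / 1644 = -0.01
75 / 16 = 4.69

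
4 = 4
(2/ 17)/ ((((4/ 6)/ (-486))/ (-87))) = 7461.53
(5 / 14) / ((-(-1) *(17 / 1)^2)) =5 / 4046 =0.00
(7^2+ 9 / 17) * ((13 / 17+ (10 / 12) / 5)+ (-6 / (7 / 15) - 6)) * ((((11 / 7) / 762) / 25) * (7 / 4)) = -59272169 / 462457800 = -0.13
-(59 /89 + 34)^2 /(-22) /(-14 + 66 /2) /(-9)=-9517225 /29798802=-0.32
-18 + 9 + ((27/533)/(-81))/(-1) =-14390/1599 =-9.00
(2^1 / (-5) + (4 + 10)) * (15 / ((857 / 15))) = 3060 / 857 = 3.57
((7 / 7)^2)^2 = 1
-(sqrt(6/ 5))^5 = -36*sqrt(30)/ 125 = -1.58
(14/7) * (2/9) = 4/9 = 0.44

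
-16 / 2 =-8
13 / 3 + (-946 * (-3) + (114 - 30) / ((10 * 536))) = 11426243 / 4020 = 2842.35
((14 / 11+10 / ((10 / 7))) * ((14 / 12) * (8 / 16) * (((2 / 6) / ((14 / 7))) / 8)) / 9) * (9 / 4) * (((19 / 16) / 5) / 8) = 12103 / 16220160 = 0.00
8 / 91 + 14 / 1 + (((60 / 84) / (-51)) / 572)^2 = 587455700857 / 41699273616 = 14.09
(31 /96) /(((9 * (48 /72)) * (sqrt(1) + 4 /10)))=155 /4032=0.04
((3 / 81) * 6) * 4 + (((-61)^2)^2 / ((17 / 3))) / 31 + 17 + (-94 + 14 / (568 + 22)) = 78742.74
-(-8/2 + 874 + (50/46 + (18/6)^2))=-20242/23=-880.09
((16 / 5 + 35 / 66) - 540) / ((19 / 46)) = -4070287 / 3135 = -1298.34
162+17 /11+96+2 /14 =19996 /77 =259.69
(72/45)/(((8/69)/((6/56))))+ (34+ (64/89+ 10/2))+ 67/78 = 20437007/485940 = 42.06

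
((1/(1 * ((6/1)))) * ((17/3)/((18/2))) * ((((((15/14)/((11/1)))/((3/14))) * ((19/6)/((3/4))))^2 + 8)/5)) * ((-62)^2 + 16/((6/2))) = 11239876264/11908215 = 943.88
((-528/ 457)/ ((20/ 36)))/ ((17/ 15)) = -14256/ 7769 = -1.83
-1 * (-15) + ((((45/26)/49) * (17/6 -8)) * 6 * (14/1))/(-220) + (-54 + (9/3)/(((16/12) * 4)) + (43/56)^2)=-16941565/448448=-37.78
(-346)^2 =119716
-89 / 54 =-1.65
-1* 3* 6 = -18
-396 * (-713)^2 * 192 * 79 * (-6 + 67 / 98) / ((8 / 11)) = 1093737219922512 / 49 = 22321167753520.65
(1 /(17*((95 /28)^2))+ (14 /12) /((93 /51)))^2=338685094753201 /814363222702500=0.42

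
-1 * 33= -33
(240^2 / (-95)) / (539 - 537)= -5760 / 19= -303.16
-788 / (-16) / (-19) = -197 / 76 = -2.59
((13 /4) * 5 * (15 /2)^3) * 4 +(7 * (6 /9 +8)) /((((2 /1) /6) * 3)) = 659581 /24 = 27482.54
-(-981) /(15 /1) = 327 /5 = 65.40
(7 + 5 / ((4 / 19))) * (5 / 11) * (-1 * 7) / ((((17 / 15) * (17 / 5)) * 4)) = -322875 / 50864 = -6.35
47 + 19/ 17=818/ 17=48.12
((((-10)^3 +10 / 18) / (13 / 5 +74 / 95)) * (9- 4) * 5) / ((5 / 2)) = -2957.86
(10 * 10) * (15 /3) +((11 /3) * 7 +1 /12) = 2103 /4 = 525.75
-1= -1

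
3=3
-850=-850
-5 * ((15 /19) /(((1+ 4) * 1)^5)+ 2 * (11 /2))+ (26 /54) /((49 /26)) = -172018094 /3142125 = -54.75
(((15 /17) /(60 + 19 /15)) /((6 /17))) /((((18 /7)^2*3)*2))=1225 /1191024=0.00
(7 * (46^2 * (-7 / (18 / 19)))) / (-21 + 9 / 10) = 9849980 / 1809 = 5444.99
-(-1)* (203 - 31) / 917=172 / 917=0.19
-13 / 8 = -1.62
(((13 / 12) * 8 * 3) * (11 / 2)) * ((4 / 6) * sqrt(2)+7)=286 * sqrt(2) / 3+1001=1135.82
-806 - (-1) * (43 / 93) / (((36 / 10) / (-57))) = -453833 / 558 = -813.32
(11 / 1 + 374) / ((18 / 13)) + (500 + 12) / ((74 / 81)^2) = 21968389 / 24642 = 891.50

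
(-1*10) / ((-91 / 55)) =550 / 91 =6.04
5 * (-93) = -465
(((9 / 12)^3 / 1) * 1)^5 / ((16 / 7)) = 100442349 / 17179869184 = 0.01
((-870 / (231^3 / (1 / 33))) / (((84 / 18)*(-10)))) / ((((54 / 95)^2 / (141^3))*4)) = 27173074675 / 273350046816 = 0.10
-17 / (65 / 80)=-272 / 13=-20.92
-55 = -55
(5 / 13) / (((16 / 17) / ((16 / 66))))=85 / 858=0.10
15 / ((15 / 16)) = 16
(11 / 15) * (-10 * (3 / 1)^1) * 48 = -1056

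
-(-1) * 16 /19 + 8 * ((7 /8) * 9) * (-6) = -7166 /19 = -377.16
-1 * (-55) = 55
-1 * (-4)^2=-16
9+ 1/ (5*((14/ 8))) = 319/ 35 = 9.11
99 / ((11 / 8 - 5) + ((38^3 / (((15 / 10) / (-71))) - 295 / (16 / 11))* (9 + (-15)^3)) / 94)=74448 / 69944870833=0.00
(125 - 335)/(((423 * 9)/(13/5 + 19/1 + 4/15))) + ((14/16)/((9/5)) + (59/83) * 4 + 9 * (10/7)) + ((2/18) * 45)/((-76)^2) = 191397173897/12775743792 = 14.98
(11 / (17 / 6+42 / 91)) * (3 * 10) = 25740 / 257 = 100.16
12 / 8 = 3 / 2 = 1.50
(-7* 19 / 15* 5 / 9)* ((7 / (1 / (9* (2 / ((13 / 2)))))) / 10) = -1862 / 195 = -9.55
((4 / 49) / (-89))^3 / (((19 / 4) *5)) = -256 / 7879195298695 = -0.00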